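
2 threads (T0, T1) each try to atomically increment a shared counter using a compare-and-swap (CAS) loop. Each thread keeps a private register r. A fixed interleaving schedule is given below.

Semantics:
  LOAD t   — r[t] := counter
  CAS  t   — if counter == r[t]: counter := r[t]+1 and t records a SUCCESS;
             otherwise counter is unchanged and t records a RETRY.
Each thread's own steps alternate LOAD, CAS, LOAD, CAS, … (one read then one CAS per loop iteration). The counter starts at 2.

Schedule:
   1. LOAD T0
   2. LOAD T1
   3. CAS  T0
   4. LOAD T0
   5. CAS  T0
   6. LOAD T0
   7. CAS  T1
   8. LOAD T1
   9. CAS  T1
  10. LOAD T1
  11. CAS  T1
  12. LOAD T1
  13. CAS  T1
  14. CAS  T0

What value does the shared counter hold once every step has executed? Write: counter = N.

[1] T0.load  rd  (counter 2, T0.r 2)
[2] T1.load  rd  (counter 2, T1.r 2)
[3] T0.cas  hit  (counter 3, T0.r 2)
[4] T0.load  rd  (counter 3, T0.r 3)
[5] T0.cas  hit  (counter 4, T0.r 3)
[6] T0.load  rd  (counter 4, T0.r 4)
[7] T1.cas  miss  (counter 4, T1.r 2)
[8] T1.load  rd  (counter 4, T1.r 4)
[9] T1.cas  hit  (counter 5, T1.r 4)
[10] T1.load  rd  (counter 5, T1.r 5)
[11] T1.cas  hit  (counter 6, T1.r 5)
[12] T1.load  rd  (counter 6, T1.r 6)
[13] T1.cas  hit  (counter 7, T1.r 6)
[14] T0.cas  miss  (counter 7, T0.r 4)

counter = 7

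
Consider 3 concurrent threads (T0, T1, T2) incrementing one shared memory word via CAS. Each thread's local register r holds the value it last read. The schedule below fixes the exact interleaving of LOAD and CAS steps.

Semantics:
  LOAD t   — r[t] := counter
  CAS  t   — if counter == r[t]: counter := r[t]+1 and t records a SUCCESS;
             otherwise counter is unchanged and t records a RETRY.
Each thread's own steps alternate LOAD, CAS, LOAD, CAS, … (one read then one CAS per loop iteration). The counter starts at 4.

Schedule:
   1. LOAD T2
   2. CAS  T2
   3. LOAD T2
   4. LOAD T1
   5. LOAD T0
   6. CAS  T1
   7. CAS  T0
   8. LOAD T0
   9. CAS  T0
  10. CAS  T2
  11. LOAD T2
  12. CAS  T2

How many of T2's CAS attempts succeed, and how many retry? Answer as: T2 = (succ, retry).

T2 = (2, 1)

   1) LOAD T2:  M=4  r_T2=4
   2) CAS  T2:  M=5  r_T2=4 ✓
   3) LOAD T2:  M=5  r_T2=5
   4) LOAD T1:  M=5  r_T1=5
   5) LOAD T0:  M=5  r_T0=5
   6) CAS  T1:  M=6  r_T1=5 ✓
   7) CAS  T0:  M=6  r_T0=5 ✗
   8) LOAD T0:  M=6  r_T0=6
   9) CAS  T0:  M=7  r_T0=6 ✓
  10) CAS  T2:  M=7  r_T2=5 ✗
  11) LOAD T2:  M=7  r_T2=7
  12) CAS  T2:  M=8  r_T2=7 ✓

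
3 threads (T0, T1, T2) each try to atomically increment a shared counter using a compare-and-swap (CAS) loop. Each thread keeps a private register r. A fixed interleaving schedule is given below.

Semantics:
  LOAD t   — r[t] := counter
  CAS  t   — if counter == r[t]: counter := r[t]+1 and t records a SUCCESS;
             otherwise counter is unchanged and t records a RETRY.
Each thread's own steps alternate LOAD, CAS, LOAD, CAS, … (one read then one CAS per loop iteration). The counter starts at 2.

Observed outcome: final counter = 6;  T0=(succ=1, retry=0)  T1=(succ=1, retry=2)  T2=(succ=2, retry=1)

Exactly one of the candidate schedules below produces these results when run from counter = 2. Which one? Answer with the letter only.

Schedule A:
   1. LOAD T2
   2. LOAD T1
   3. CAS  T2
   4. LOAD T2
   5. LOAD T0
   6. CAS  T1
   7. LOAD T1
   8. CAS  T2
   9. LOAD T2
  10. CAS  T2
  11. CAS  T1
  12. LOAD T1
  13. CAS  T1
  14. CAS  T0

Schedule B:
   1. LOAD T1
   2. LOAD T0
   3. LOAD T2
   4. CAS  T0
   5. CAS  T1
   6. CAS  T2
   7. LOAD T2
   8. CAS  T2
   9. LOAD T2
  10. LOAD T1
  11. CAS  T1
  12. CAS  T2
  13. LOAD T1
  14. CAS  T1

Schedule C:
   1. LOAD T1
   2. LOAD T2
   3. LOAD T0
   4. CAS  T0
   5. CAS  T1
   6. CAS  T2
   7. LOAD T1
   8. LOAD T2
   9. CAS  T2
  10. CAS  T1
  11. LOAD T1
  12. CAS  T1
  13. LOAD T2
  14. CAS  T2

Simulating candidate C:
step 1: T1 LOAD ⇒ load; ctr=2 reg=2
step 2: T2 LOAD ⇒ load; ctr=2 reg=2
step 3: T0 LOAD ⇒ load; ctr=2 reg=2
step 4: T0 CAS ⇒ ok; ctr=3 reg=2
step 5: T1 CAS ⇒ retry; ctr=3 reg=2
step 6: T2 CAS ⇒ retry; ctr=3 reg=2
step 7: T1 LOAD ⇒ load; ctr=3 reg=3
step 8: T2 LOAD ⇒ load; ctr=3 reg=3
step 9: T2 CAS ⇒ ok; ctr=4 reg=3
step 10: T1 CAS ⇒ retry; ctr=4 reg=3
step 11: T1 LOAD ⇒ load; ctr=4 reg=4
step 12: T1 CAS ⇒ ok; ctr=5 reg=4
step 13: T2 LOAD ⇒ load; ctr=5 reg=5
step 14: T2 CAS ⇒ ok; ctr=6 reg=5

C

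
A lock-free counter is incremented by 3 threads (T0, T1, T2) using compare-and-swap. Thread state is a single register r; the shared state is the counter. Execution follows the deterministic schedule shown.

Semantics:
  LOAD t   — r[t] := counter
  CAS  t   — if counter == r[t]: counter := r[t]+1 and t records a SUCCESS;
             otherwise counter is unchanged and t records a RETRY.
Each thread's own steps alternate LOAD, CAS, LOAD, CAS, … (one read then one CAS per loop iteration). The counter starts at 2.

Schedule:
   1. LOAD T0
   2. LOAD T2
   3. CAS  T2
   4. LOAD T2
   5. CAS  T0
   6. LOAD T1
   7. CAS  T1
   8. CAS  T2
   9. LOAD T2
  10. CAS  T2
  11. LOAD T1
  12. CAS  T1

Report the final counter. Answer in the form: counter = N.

counter = 6

#1 T0 reads 2
#2 T2 reads 2
#3 T2 CAS(2→3) writes; counter now 3
#4 T2 reads 3
#5 T0 CAS(2→3) fails; counter now 3
#6 T1 reads 3
#7 T1 CAS(3→4) writes; counter now 4
#8 T2 CAS(3→4) fails; counter now 4
#9 T2 reads 4
#10 T2 CAS(4→5) writes; counter now 5
#11 T1 reads 5
#12 T1 CAS(5→6) writes; counter now 6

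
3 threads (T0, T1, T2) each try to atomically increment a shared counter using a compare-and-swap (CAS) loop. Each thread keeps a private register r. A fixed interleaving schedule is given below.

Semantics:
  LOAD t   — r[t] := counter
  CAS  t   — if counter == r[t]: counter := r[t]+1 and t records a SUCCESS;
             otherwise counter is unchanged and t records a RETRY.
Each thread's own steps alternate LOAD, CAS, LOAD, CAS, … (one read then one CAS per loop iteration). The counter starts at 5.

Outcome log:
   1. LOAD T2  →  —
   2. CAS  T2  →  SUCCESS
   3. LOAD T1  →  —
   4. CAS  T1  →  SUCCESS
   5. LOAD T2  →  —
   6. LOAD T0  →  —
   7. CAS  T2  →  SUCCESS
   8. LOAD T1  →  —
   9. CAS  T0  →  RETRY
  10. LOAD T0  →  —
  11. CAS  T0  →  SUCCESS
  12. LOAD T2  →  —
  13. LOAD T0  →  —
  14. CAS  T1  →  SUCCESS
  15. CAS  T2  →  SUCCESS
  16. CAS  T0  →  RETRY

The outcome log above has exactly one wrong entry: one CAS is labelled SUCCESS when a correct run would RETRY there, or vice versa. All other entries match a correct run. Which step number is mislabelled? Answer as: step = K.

step = 14

Re-executing:
T2 LOAD — after: cnt=5, r=5 — load
T2 CAS — after: cnt=6, r=5 — ok
T1 LOAD — after: cnt=6, r=6 — load
T1 CAS — after: cnt=7, r=6 — ok
T2 LOAD — after: cnt=7, r=7 — load
T0 LOAD — after: cnt=7, r=7 — load
T2 CAS — after: cnt=8, r=7 — ok
T1 LOAD — after: cnt=8, r=8 — load
T0 CAS — after: cnt=8, r=7 — retry
T0 LOAD — after: cnt=8, r=8 — load
T0 CAS — after: cnt=9, r=8 — ok
T2 LOAD — after: cnt=9, r=9 — load
T0 LOAD — after: cnt=9, r=9 — load
T1 CAS — after: cnt=9, r=8 — retry
T2 CAS — after: cnt=10, r=9 — ok
T0 CAS — after: cnt=10, r=9 — retry
Flip is step 14.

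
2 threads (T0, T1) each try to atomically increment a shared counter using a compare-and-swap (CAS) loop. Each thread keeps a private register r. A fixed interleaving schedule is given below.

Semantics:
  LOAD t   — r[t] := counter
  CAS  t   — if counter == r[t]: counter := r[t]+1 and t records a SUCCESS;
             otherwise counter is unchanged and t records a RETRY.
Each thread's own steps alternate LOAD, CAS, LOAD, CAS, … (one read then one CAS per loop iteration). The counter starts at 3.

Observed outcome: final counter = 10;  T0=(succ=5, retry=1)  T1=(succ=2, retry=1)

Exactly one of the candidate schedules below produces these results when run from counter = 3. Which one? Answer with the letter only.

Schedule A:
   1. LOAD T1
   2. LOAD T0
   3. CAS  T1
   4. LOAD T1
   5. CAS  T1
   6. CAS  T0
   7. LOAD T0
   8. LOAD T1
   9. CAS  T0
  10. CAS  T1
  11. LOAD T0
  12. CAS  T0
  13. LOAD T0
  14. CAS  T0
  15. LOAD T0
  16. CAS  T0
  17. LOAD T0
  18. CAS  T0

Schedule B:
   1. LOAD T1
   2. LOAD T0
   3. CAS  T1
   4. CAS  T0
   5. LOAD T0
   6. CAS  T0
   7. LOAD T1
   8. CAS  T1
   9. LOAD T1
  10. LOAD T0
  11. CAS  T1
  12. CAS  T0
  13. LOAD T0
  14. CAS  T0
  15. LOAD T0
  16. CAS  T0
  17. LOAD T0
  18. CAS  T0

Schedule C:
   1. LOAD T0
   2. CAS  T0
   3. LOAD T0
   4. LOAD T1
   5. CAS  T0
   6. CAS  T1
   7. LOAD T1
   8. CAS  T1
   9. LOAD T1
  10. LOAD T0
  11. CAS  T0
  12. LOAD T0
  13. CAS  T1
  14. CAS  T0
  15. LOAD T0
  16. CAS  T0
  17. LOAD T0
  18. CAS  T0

A

Simulating candidate A:
   1) LOAD T1:  M=3  r_T1=3
   2) LOAD T0:  M=3  r_T0=3
   3) CAS  T1:  M=4  r_T1=3 ✓
   4) LOAD T1:  M=4  r_T1=4
   5) CAS  T1:  M=5  r_T1=4 ✓
   6) CAS  T0:  M=5  r_T0=3 ✗
   7) LOAD T0:  M=5  r_T0=5
   8) LOAD T1:  M=5  r_T1=5
   9) CAS  T0:  M=6  r_T0=5 ✓
  10) CAS  T1:  M=6  r_T1=5 ✗
  11) LOAD T0:  M=6  r_T0=6
  12) CAS  T0:  M=7  r_T0=6 ✓
  13) LOAD T0:  M=7  r_T0=7
  14) CAS  T0:  M=8  r_T0=7 ✓
  15) LOAD T0:  M=8  r_T0=8
  16) CAS  T0:  M=9  r_T0=8 ✓
  17) LOAD T0:  M=9  r_T0=9
  18) CAS  T0:  M=10  r_T0=9 ✓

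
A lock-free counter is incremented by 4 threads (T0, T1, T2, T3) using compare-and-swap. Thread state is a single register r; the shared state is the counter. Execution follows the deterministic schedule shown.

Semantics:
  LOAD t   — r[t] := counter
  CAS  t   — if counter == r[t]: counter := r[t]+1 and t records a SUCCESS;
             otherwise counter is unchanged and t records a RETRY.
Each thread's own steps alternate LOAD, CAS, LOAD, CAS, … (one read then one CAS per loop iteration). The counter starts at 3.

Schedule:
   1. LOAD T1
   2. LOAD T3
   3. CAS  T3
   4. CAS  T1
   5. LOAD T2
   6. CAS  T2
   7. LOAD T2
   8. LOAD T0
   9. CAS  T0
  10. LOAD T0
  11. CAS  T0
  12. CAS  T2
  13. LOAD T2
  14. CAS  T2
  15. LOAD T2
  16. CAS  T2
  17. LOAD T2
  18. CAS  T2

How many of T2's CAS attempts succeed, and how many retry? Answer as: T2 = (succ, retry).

[1] T1.load  rd  (counter 3, T1.r 3)
[2] T3.load  rd  (counter 3, T3.r 3)
[3] T3.cas  hit  (counter 4, T3.r 3)
[4] T1.cas  miss  (counter 4, T1.r 3)
[5] T2.load  rd  (counter 4, T2.r 4)
[6] T2.cas  hit  (counter 5, T2.r 4)
[7] T2.load  rd  (counter 5, T2.r 5)
[8] T0.load  rd  (counter 5, T0.r 5)
[9] T0.cas  hit  (counter 6, T0.r 5)
[10] T0.load  rd  (counter 6, T0.r 6)
[11] T0.cas  hit  (counter 7, T0.r 6)
[12] T2.cas  miss  (counter 7, T2.r 5)
[13] T2.load  rd  (counter 7, T2.r 7)
[14] T2.cas  hit  (counter 8, T2.r 7)
[15] T2.load  rd  (counter 8, T2.r 8)
[16] T2.cas  hit  (counter 9, T2.r 8)
[17] T2.load  rd  (counter 9, T2.r 9)
[18] T2.cas  hit  (counter 10, T2.r 9)

T2 = (4, 1)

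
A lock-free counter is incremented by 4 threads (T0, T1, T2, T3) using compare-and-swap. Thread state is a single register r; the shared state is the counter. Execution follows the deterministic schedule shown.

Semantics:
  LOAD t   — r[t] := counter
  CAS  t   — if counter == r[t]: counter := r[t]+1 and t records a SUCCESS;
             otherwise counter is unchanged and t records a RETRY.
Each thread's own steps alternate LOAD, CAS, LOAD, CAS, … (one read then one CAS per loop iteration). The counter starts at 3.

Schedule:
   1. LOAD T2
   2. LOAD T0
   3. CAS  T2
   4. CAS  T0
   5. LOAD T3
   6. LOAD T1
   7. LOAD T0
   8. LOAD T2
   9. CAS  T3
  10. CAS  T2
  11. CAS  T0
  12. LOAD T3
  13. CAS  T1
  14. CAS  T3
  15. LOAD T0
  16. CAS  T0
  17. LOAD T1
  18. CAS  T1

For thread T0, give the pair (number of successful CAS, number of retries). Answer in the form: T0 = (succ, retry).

   1) LOAD T2:  M=3  r_T2=3
   2) LOAD T0:  M=3  r_T0=3
   3) CAS  T2:  M=4  r_T2=3 ✓
   4) CAS  T0:  M=4  r_T0=3 ✗
   5) LOAD T3:  M=4  r_T3=4
   6) LOAD T1:  M=4  r_T1=4
   7) LOAD T0:  M=4  r_T0=4
   8) LOAD T2:  M=4  r_T2=4
   9) CAS  T3:  M=5  r_T3=4 ✓
  10) CAS  T2:  M=5  r_T2=4 ✗
  11) CAS  T0:  M=5  r_T0=4 ✗
  12) LOAD T3:  M=5  r_T3=5
  13) CAS  T1:  M=5  r_T1=4 ✗
  14) CAS  T3:  M=6  r_T3=5 ✓
  15) LOAD T0:  M=6  r_T0=6
  16) CAS  T0:  M=7  r_T0=6 ✓
  17) LOAD T1:  M=7  r_T1=7
  18) CAS  T1:  M=8  r_T1=7 ✓

T0 = (1, 2)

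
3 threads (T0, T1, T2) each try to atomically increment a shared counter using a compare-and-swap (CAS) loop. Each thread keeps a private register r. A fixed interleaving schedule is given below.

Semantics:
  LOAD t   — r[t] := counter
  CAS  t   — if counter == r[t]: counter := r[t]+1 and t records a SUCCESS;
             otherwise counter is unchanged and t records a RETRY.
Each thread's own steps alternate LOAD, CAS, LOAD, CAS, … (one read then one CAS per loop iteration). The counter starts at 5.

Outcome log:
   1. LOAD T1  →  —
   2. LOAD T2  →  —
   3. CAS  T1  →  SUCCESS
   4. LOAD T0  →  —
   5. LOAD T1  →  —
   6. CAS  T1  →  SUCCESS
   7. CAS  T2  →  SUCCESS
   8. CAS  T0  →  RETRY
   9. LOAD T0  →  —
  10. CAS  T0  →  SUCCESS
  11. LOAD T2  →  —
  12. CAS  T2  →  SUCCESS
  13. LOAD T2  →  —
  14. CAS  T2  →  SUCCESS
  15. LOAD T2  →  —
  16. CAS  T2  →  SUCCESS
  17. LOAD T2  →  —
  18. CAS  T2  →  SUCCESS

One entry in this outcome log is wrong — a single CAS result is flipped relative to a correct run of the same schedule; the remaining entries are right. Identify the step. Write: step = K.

step = 7

Re-executing:
T1 LOAD — after: cnt=5, r=5 — load
T2 LOAD — after: cnt=5, r=5 — load
T1 CAS — after: cnt=6, r=5 — ok
T0 LOAD — after: cnt=6, r=6 — load
T1 LOAD — after: cnt=6, r=6 — load
T1 CAS — after: cnt=7, r=6 — ok
T2 CAS — after: cnt=7, r=5 — retry
T0 CAS — after: cnt=7, r=6 — retry
T0 LOAD — after: cnt=7, r=7 — load
T0 CAS — after: cnt=8, r=7 — ok
T2 LOAD — after: cnt=8, r=8 — load
T2 CAS — after: cnt=9, r=8 — ok
T2 LOAD — after: cnt=9, r=9 — load
T2 CAS — after: cnt=10, r=9 — ok
T2 LOAD — after: cnt=10, r=10 — load
T2 CAS — after: cnt=11, r=10 — ok
T2 LOAD — after: cnt=11, r=11 — load
T2 CAS — after: cnt=12, r=11 — ok
Mismatch at 7.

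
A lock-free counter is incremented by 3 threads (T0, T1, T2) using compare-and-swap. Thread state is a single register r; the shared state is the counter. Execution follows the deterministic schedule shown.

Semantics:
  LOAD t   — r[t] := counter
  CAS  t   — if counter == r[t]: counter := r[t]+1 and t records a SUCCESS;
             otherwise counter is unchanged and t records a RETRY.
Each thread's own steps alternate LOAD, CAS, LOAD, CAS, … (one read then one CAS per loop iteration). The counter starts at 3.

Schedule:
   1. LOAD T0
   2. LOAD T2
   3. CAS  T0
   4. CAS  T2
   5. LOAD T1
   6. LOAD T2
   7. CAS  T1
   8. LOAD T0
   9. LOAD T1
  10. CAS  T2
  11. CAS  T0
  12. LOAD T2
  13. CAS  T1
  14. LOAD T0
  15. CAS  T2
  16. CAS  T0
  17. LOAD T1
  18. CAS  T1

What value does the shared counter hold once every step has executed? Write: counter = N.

counter = 8

   1) LOAD T0:  M=3  r_T0=3
   2) LOAD T2:  M=3  r_T2=3
   3) CAS  T0:  M=4  r_T0=3 ✓
   4) CAS  T2:  M=4  r_T2=3 ✗
   5) LOAD T1:  M=4  r_T1=4
   6) LOAD T2:  M=4  r_T2=4
   7) CAS  T1:  M=5  r_T1=4 ✓
   8) LOAD T0:  M=5  r_T0=5
   9) LOAD T1:  M=5  r_T1=5
  10) CAS  T2:  M=5  r_T2=4 ✗
  11) CAS  T0:  M=6  r_T0=5 ✓
  12) LOAD T2:  M=6  r_T2=6
  13) CAS  T1:  M=6  r_T1=5 ✗
  14) LOAD T0:  M=6  r_T0=6
  15) CAS  T2:  M=7  r_T2=6 ✓
  16) CAS  T0:  M=7  r_T0=6 ✗
  17) LOAD T1:  M=7  r_T1=7
  18) CAS  T1:  M=8  r_T1=7 ✓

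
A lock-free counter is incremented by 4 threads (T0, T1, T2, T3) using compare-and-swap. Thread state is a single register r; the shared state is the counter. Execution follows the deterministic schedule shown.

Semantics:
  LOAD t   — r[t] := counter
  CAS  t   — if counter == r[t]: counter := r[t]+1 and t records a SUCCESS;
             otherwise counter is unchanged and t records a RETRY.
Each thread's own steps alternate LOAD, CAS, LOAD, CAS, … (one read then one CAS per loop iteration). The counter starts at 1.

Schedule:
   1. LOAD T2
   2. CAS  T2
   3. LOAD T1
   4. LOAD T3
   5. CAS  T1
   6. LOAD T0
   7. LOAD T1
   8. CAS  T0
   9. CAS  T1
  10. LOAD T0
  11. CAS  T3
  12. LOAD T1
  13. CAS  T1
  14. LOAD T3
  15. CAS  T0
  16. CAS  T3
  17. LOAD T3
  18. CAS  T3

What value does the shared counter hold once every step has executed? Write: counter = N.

counter = 7

T2 LOAD — after: cnt=1, r=1 — load
T2 CAS — after: cnt=2, r=1 — ok
T1 LOAD — after: cnt=2, r=2 — load
T3 LOAD — after: cnt=2, r=2 — load
T1 CAS — after: cnt=3, r=2 — ok
T0 LOAD — after: cnt=3, r=3 — load
T1 LOAD — after: cnt=3, r=3 — load
T0 CAS — after: cnt=4, r=3 — ok
T1 CAS — after: cnt=4, r=3 — retry
T0 LOAD — after: cnt=4, r=4 — load
T3 CAS — after: cnt=4, r=2 — retry
T1 LOAD — after: cnt=4, r=4 — load
T1 CAS — after: cnt=5, r=4 — ok
T3 LOAD — after: cnt=5, r=5 — load
T0 CAS — after: cnt=5, r=4 — retry
T3 CAS — after: cnt=6, r=5 — ok
T3 LOAD — after: cnt=6, r=6 — load
T3 CAS — after: cnt=7, r=6 — ok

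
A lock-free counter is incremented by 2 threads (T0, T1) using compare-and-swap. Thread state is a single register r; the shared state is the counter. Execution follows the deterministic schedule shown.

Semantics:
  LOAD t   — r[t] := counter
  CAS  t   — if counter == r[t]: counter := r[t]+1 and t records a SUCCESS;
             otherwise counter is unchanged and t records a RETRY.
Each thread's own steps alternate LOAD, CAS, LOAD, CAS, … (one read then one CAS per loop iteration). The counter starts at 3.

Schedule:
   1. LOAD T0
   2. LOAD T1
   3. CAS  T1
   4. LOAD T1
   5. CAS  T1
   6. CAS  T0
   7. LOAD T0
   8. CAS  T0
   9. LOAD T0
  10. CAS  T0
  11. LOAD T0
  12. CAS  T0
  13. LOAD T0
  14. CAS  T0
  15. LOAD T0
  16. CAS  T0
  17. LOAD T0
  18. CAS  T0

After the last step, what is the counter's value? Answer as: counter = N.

step 1: T0 LOAD ⇒ load; ctr=3 reg=3
step 2: T1 LOAD ⇒ load; ctr=3 reg=3
step 3: T1 CAS ⇒ ok; ctr=4 reg=3
step 4: T1 LOAD ⇒ load; ctr=4 reg=4
step 5: T1 CAS ⇒ ok; ctr=5 reg=4
step 6: T0 CAS ⇒ retry; ctr=5 reg=3
step 7: T0 LOAD ⇒ load; ctr=5 reg=5
step 8: T0 CAS ⇒ ok; ctr=6 reg=5
step 9: T0 LOAD ⇒ load; ctr=6 reg=6
step 10: T0 CAS ⇒ ok; ctr=7 reg=6
step 11: T0 LOAD ⇒ load; ctr=7 reg=7
step 12: T0 CAS ⇒ ok; ctr=8 reg=7
step 13: T0 LOAD ⇒ load; ctr=8 reg=8
step 14: T0 CAS ⇒ ok; ctr=9 reg=8
step 15: T0 LOAD ⇒ load; ctr=9 reg=9
step 16: T0 CAS ⇒ ok; ctr=10 reg=9
step 17: T0 LOAD ⇒ load; ctr=10 reg=10
step 18: T0 CAS ⇒ ok; ctr=11 reg=10

counter = 11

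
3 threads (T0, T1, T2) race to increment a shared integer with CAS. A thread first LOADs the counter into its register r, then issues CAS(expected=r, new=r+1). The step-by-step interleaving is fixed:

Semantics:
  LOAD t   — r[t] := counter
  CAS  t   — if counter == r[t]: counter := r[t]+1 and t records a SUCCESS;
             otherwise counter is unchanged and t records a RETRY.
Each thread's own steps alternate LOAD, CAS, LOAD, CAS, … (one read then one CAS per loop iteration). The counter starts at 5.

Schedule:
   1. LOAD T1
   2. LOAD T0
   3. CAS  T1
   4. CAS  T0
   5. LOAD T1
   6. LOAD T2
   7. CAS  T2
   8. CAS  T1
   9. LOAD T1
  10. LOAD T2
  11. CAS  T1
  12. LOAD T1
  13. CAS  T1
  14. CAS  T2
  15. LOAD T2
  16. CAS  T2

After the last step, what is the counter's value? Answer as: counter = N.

counter = 10

#1 T1 reads 5
#2 T0 reads 5
#3 T1 CAS(5→6) writes; counter now 6
#4 T0 CAS(5→6) fails; counter now 6
#5 T1 reads 6
#6 T2 reads 6
#7 T2 CAS(6→7) writes; counter now 7
#8 T1 CAS(6→7) fails; counter now 7
#9 T1 reads 7
#10 T2 reads 7
#11 T1 CAS(7→8) writes; counter now 8
#12 T1 reads 8
#13 T1 CAS(8→9) writes; counter now 9
#14 T2 CAS(7→8) fails; counter now 9
#15 T2 reads 9
#16 T2 CAS(9→10) writes; counter now 10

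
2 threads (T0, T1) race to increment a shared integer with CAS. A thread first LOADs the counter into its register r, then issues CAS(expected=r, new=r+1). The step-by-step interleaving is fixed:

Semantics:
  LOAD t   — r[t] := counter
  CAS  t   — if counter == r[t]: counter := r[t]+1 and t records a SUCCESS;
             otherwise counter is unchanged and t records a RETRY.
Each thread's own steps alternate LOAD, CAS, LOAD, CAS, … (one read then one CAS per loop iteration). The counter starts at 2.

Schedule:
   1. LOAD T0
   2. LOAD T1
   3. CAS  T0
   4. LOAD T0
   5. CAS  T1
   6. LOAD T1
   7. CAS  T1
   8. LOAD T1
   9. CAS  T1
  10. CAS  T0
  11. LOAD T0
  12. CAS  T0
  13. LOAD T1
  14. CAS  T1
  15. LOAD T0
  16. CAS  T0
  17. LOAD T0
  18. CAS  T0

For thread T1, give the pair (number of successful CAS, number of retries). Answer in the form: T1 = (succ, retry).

T1 = (3, 1)

#1 T0 reads 2
#2 T1 reads 2
#3 T0 CAS(2→3) writes; counter now 3
#4 T0 reads 3
#5 T1 CAS(2→3) fails; counter now 3
#6 T1 reads 3
#7 T1 CAS(3→4) writes; counter now 4
#8 T1 reads 4
#9 T1 CAS(4→5) writes; counter now 5
#10 T0 CAS(3→4) fails; counter now 5
#11 T0 reads 5
#12 T0 CAS(5→6) writes; counter now 6
#13 T1 reads 6
#14 T1 CAS(6→7) writes; counter now 7
#15 T0 reads 7
#16 T0 CAS(7→8) writes; counter now 8
#17 T0 reads 8
#18 T0 CAS(8→9) writes; counter now 9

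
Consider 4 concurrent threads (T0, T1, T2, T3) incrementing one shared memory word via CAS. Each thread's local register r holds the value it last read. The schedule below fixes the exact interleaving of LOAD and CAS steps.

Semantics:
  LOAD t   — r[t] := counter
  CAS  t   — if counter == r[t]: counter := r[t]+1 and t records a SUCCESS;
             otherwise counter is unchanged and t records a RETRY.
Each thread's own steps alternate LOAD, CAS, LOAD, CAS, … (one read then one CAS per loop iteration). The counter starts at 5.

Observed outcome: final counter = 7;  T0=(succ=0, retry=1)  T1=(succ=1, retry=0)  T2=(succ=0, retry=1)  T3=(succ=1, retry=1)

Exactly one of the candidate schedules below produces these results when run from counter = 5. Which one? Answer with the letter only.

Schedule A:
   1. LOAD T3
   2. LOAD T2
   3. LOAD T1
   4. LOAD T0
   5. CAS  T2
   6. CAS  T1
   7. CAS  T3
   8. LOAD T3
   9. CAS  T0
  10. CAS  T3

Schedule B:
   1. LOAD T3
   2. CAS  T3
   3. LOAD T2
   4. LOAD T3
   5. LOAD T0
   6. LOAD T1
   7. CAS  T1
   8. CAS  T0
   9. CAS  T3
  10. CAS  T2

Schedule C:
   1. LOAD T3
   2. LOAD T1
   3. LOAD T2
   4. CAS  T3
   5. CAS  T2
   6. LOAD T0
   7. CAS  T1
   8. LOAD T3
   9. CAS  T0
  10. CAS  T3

Run B:
   1) LOAD T3:  M=5  r_T3=5
   2) CAS  T3:  M=6  r_T3=5 ✓
   3) LOAD T2:  M=6  r_T2=6
   4) LOAD T3:  M=6  r_T3=6
   5) LOAD T0:  M=6  r_T0=6
   6) LOAD T1:  M=6  r_T1=6
   7) CAS  T1:  M=7  r_T1=6 ✓
   8) CAS  T0:  M=7  r_T0=6 ✗
   9) CAS  T3:  M=7  r_T3=6 ✗
  10) CAS  T2:  M=7  r_T2=6 ✗

B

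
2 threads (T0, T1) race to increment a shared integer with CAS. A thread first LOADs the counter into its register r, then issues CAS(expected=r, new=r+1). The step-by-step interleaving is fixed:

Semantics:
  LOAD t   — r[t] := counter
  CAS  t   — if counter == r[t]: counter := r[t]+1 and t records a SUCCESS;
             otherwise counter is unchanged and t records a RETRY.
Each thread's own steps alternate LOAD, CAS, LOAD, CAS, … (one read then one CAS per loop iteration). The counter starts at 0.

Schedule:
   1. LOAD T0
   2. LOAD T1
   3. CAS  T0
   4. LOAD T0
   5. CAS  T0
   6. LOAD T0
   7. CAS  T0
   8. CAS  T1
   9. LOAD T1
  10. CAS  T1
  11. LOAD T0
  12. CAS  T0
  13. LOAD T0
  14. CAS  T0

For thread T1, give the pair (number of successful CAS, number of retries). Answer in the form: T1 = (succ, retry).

T1 = (1, 1)

1. LOAD T0 → mem=0 r[T0]=0 [LOAD]
2. LOAD T1 → mem=0 r[T1]=0 [LOAD]
3. CAS T0 → mem=1 r[T0]=0 [OK]
4. LOAD T0 → mem=1 r[T0]=1 [LOAD]
5. CAS T0 → mem=2 r[T0]=1 [OK]
6. LOAD T0 → mem=2 r[T0]=2 [LOAD]
7. CAS T0 → mem=3 r[T0]=2 [OK]
8. CAS T1 → mem=3 r[T1]=0 [RETRY]
9. LOAD T1 → mem=3 r[T1]=3 [LOAD]
10. CAS T1 → mem=4 r[T1]=3 [OK]
11. LOAD T0 → mem=4 r[T0]=4 [LOAD]
12. CAS T0 → mem=5 r[T0]=4 [OK]
13. LOAD T0 → mem=5 r[T0]=5 [LOAD]
14. CAS T0 → mem=6 r[T0]=5 [OK]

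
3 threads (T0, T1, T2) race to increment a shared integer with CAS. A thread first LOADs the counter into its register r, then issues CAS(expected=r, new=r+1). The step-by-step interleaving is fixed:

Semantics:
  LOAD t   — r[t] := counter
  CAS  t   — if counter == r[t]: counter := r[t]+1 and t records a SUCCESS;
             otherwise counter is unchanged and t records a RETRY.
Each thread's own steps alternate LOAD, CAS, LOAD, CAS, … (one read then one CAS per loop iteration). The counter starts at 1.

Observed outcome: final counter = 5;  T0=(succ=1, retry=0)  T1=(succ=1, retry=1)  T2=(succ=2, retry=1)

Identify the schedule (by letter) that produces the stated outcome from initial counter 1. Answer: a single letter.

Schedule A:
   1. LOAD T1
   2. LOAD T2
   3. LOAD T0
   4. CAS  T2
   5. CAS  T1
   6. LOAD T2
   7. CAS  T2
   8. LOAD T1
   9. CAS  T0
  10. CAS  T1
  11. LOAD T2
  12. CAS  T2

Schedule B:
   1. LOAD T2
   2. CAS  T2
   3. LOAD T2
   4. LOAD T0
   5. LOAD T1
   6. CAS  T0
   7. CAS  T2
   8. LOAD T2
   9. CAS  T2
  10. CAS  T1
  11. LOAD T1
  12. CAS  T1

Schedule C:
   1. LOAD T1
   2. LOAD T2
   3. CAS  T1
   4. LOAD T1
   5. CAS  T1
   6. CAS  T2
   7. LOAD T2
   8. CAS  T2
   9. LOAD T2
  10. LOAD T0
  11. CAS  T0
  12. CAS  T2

B

Simulating candidate B:
#1 T2 reads 1
#2 T2 CAS(1→2) writes; counter now 2
#3 T2 reads 2
#4 T0 reads 2
#5 T1 reads 2
#6 T0 CAS(2→3) writes; counter now 3
#7 T2 CAS(2→3) fails; counter now 3
#8 T2 reads 3
#9 T2 CAS(3→4) writes; counter now 4
#10 T1 CAS(2→3) fails; counter now 4
#11 T1 reads 4
#12 T1 CAS(4→5) writes; counter now 5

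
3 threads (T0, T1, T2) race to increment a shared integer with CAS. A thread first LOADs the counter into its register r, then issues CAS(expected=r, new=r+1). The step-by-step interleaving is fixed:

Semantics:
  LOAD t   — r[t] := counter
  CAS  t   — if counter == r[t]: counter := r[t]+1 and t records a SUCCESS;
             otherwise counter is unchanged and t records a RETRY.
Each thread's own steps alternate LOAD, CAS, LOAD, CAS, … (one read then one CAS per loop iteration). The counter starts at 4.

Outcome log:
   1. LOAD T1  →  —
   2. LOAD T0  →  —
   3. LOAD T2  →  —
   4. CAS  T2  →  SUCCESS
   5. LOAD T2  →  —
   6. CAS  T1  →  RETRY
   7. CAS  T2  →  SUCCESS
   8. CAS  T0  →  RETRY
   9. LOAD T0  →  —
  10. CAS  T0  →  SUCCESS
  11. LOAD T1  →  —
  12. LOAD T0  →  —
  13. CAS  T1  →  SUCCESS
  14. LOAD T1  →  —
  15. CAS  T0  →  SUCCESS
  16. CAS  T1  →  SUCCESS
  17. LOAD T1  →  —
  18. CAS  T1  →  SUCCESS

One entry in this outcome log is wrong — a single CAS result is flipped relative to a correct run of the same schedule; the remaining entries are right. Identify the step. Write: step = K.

Re-executing:
step 1: T1 LOAD ⇒ load; ctr=4 reg=4
step 2: T0 LOAD ⇒ load; ctr=4 reg=4
step 3: T2 LOAD ⇒ load; ctr=4 reg=4
step 4: T2 CAS ⇒ ok; ctr=5 reg=4
step 5: T2 LOAD ⇒ load; ctr=5 reg=5
step 6: T1 CAS ⇒ retry; ctr=5 reg=4
step 7: T2 CAS ⇒ ok; ctr=6 reg=5
step 8: T0 CAS ⇒ retry; ctr=6 reg=4
step 9: T0 LOAD ⇒ load; ctr=6 reg=6
step 10: T0 CAS ⇒ ok; ctr=7 reg=6
step 11: T1 LOAD ⇒ load; ctr=7 reg=7
step 12: T0 LOAD ⇒ load; ctr=7 reg=7
step 13: T1 CAS ⇒ ok; ctr=8 reg=7
step 14: T1 LOAD ⇒ load; ctr=8 reg=8
step 15: T0 CAS ⇒ retry; ctr=8 reg=7
step 16: T1 CAS ⇒ ok; ctr=9 reg=8
step 17: T1 LOAD ⇒ load; ctr=9 reg=9
step 18: T1 CAS ⇒ ok; ctr=10 reg=9
Mismatch at 15.

step = 15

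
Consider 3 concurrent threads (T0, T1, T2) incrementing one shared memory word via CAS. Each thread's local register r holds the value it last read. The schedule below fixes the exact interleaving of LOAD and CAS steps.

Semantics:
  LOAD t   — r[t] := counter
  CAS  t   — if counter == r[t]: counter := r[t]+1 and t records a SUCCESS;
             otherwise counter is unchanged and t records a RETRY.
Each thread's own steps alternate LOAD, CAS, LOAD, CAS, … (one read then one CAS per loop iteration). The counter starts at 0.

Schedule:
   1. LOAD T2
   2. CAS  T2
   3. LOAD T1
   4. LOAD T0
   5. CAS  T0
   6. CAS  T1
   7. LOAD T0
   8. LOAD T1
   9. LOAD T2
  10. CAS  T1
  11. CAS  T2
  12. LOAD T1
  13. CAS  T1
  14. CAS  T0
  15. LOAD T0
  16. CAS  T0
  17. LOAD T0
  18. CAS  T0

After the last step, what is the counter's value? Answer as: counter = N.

counter = 6

#1 T2 reads 0
#2 T2 CAS(0→1) writes; counter now 1
#3 T1 reads 1
#4 T0 reads 1
#5 T0 CAS(1→2) writes; counter now 2
#6 T1 CAS(1→2) fails; counter now 2
#7 T0 reads 2
#8 T1 reads 2
#9 T2 reads 2
#10 T1 CAS(2→3) writes; counter now 3
#11 T2 CAS(2→3) fails; counter now 3
#12 T1 reads 3
#13 T1 CAS(3→4) writes; counter now 4
#14 T0 CAS(2→3) fails; counter now 4
#15 T0 reads 4
#16 T0 CAS(4→5) writes; counter now 5
#17 T0 reads 5
#18 T0 CAS(5→6) writes; counter now 6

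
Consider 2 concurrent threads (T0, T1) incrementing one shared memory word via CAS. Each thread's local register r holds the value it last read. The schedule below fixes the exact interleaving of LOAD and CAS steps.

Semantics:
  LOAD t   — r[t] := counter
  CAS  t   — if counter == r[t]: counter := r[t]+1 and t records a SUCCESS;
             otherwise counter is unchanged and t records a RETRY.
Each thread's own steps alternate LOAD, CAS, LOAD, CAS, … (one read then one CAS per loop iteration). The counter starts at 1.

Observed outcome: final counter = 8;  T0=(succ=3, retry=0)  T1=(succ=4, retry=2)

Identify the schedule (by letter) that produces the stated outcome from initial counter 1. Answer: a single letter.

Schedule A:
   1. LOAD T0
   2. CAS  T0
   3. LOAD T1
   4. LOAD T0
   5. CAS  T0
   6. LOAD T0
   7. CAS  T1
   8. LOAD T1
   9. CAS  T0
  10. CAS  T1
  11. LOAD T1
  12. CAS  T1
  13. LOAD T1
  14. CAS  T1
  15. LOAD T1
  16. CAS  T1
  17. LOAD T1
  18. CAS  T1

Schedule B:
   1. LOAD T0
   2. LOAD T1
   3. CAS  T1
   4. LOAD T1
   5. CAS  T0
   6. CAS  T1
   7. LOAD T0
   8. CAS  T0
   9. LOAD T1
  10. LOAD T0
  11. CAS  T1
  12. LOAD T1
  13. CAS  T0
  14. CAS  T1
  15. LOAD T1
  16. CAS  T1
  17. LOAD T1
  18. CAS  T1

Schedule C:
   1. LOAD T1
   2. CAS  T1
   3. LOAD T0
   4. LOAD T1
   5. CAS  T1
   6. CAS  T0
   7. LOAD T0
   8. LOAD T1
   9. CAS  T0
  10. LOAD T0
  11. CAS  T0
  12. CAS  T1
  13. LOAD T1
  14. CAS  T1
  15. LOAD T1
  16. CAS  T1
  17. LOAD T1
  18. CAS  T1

A

Simulating candidate A:
#1 T0 reads 1
#2 T0 CAS(1→2) writes; counter now 2
#3 T1 reads 2
#4 T0 reads 2
#5 T0 CAS(2→3) writes; counter now 3
#6 T0 reads 3
#7 T1 CAS(2→3) fails; counter now 3
#8 T1 reads 3
#9 T0 CAS(3→4) writes; counter now 4
#10 T1 CAS(3→4) fails; counter now 4
#11 T1 reads 4
#12 T1 CAS(4→5) writes; counter now 5
#13 T1 reads 5
#14 T1 CAS(5→6) writes; counter now 6
#15 T1 reads 6
#16 T1 CAS(6→7) writes; counter now 7
#17 T1 reads 7
#18 T1 CAS(7→8) writes; counter now 8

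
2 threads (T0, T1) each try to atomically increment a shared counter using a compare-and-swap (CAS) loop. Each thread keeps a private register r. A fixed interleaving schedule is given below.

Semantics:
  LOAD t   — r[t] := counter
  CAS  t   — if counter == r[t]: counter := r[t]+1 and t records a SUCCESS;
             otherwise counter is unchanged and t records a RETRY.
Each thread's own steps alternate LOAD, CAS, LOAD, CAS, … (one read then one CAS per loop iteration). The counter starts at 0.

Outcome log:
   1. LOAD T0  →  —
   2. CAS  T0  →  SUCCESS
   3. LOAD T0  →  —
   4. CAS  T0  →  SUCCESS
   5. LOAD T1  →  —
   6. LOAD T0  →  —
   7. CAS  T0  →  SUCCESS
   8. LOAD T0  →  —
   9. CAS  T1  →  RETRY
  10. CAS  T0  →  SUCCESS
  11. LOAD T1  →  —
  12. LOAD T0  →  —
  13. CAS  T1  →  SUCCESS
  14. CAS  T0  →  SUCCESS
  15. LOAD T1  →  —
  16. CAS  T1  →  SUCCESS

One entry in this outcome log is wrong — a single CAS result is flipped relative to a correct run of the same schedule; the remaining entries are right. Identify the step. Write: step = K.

step = 14

Re-executing:
step 1: T0 LOAD ⇒ load; ctr=0 reg=0
step 2: T0 CAS ⇒ ok; ctr=1 reg=0
step 3: T0 LOAD ⇒ load; ctr=1 reg=1
step 4: T0 CAS ⇒ ok; ctr=2 reg=1
step 5: T1 LOAD ⇒ load; ctr=2 reg=2
step 6: T0 LOAD ⇒ load; ctr=2 reg=2
step 7: T0 CAS ⇒ ok; ctr=3 reg=2
step 8: T0 LOAD ⇒ load; ctr=3 reg=3
step 9: T1 CAS ⇒ retry; ctr=3 reg=2
step 10: T0 CAS ⇒ ok; ctr=4 reg=3
step 11: T1 LOAD ⇒ load; ctr=4 reg=4
step 12: T0 LOAD ⇒ load; ctr=4 reg=4
step 13: T1 CAS ⇒ ok; ctr=5 reg=4
step 14: T0 CAS ⇒ retry; ctr=5 reg=4
step 15: T1 LOAD ⇒ load; ctr=5 reg=5
step 16: T1 CAS ⇒ ok; ctr=6 reg=5
Log disagrees first at step 14.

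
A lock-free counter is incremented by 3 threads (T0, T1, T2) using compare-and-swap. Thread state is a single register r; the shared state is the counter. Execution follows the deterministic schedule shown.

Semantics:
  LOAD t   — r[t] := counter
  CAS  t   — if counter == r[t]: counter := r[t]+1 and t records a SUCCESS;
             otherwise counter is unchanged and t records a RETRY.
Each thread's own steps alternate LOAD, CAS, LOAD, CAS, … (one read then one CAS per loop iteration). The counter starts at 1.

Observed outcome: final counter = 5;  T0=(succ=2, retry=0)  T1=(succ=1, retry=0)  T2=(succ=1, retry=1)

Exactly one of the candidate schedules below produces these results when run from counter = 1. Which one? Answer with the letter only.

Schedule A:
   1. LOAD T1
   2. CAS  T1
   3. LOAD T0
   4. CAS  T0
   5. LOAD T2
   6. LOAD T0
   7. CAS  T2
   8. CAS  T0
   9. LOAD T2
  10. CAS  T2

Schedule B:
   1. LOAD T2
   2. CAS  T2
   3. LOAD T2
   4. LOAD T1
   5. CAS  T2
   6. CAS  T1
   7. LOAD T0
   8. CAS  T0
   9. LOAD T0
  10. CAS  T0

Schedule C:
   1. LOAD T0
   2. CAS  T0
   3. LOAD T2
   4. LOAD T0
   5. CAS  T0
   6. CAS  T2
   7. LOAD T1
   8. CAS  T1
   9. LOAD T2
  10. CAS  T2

C

Run C:
T0 LOAD — after: cnt=1, r=1 — load
T0 CAS — after: cnt=2, r=1 — ok
T2 LOAD — after: cnt=2, r=2 — load
T0 LOAD — after: cnt=2, r=2 — load
T0 CAS — after: cnt=3, r=2 — ok
T2 CAS — after: cnt=3, r=2 — retry
T1 LOAD — after: cnt=3, r=3 — load
T1 CAS — after: cnt=4, r=3 — ok
T2 LOAD — after: cnt=4, r=4 — load
T2 CAS — after: cnt=5, r=4 — ok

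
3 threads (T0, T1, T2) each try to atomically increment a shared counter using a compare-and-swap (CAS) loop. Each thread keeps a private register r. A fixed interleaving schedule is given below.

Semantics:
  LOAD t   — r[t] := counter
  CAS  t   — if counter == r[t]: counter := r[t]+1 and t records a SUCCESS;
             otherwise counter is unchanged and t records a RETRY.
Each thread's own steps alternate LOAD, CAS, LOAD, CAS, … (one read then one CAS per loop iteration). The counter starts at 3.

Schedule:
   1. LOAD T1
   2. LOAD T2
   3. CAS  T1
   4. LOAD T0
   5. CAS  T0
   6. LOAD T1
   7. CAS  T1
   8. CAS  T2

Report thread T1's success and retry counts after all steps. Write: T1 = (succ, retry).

T1 = (2, 0)

T1 LOAD — after: cnt=3, r=3 — load
T2 LOAD — after: cnt=3, r=3 — load
T1 CAS — after: cnt=4, r=3 — ok
T0 LOAD — after: cnt=4, r=4 — load
T0 CAS — after: cnt=5, r=4 — ok
T1 LOAD — after: cnt=5, r=5 — load
T1 CAS — after: cnt=6, r=5 — ok
T2 CAS — after: cnt=6, r=3 — retry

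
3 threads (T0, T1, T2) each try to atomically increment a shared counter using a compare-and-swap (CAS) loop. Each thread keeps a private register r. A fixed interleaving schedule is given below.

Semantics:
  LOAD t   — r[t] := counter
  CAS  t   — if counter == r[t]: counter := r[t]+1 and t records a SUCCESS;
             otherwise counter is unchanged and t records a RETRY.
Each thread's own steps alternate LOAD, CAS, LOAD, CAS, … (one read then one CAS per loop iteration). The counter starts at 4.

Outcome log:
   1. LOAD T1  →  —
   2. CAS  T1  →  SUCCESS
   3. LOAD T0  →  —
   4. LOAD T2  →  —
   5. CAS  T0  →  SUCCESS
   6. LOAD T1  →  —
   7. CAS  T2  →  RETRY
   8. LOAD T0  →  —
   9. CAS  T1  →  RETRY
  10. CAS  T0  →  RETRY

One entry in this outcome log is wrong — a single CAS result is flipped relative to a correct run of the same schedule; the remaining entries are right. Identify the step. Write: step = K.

Correct run:
step 1: T1 LOAD ⇒ load; ctr=4 reg=4
step 2: T1 CAS ⇒ ok; ctr=5 reg=4
step 3: T0 LOAD ⇒ load; ctr=5 reg=5
step 4: T2 LOAD ⇒ load; ctr=5 reg=5
step 5: T0 CAS ⇒ ok; ctr=6 reg=5
step 6: T1 LOAD ⇒ load; ctr=6 reg=6
step 7: T2 CAS ⇒ retry; ctr=6 reg=5
step 8: T0 LOAD ⇒ load; ctr=6 reg=6
step 9: T1 CAS ⇒ ok; ctr=7 reg=6
step 10: T0 CAS ⇒ retry; ctr=7 reg=6
Mismatch at 9.

step = 9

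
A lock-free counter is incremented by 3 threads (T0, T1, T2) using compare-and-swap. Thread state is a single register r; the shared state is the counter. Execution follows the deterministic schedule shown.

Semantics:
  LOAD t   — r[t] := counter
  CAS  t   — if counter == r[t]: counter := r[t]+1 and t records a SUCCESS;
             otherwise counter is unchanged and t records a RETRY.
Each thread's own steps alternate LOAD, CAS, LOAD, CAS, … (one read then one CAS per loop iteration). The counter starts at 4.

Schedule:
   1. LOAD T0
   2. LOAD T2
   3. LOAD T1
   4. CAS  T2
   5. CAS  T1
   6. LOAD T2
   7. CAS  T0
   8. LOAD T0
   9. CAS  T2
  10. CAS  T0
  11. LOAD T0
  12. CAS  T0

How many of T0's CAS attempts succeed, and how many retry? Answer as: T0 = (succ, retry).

T0 = (1, 2)

T0 LOAD — after: cnt=4, r=4 — load
T2 LOAD — after: cnt=4, r=4 — load
T1 LOAD — after: cnt=4, r=4 — load
T2 CAS — after: cnt=5, r=4 — ok
T1 CAS — after: cnt=5, r=4 — retry
T2 LOAD — after: cnt=5, r=5 — load
T0 CAS — after: cnt=5, r=4 — retry
T0 LOAD — after: cnt=5, r=5 — load
T2 CAS — after: cnt=6, r=5 — ok
T0 CAS — after: cnt=6, r=5 — retry
T0 LOAD — after: cnt=6, r=6 — load
T0 CAS — after: cnt=7, r=6 — ok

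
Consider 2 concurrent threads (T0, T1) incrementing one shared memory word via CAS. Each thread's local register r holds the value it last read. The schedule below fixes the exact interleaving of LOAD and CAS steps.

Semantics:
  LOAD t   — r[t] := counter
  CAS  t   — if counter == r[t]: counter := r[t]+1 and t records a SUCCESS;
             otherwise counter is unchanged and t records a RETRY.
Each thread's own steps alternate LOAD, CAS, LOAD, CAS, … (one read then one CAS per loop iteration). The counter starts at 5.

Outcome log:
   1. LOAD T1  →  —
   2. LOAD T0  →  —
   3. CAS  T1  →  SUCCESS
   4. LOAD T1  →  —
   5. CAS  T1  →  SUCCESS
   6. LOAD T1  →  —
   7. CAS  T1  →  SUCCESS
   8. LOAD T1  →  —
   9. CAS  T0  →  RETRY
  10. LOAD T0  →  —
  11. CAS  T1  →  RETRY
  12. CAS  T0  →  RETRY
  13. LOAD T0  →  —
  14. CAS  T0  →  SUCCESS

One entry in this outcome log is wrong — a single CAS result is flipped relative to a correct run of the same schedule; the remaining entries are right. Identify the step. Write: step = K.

Re-executing:
step 1: T1 LOAD ⇒ load; ctr=5 reg=5
step 2: T0 LOAD ⇒ load; ctr=5 reg=5
step 3: T1 CAS ⇒ ok; ctr=6 reg=5
step 4: T1 LOAD ⇒ load; ctr=6 reg=6
step 5: T1 CAS ⇒ ok; ctr=7 reg=6
step 6: T1 LOAD ⇒ load; ctr=7 reg=7
step 7: T1 CAS ⇒ ok; ctr=8 reg=7
step 8: T1 LOAD ⇒ load; ctr=8 reg=8
step 9: T0 CAS ⇒ retry; ctr=8 reg=5
step 10: T0 LOAD ⇒ load; ctr=8 reg=8
step 11: T1 CAS ⇒ ok; ctr=9 reg=8
step 12: T0 CAS ⇒ retry; ctr=9 reg=8
step 13: T0 LOAD ⇒ load; ctr=9 reg=9
step 14: T0 CAS ⇒ ok; ctr=10 reg=9
Mismatch at 11.

step = 11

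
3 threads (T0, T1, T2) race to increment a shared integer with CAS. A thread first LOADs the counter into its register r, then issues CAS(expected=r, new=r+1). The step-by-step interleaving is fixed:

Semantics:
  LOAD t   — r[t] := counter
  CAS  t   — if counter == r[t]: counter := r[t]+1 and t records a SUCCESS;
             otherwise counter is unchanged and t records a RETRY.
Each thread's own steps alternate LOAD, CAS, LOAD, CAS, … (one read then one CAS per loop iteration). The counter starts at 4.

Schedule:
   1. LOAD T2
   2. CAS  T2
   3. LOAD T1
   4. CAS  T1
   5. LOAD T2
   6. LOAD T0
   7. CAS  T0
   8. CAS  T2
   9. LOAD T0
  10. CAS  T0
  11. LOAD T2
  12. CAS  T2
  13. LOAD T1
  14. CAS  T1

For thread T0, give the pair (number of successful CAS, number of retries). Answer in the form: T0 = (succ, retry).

[1] T2.load  rd  (counter 4, T2.r 4)
[2] T2.cas  hit  (counter 5, T2.r 4)
[3] T1.load  rd  (counter 5, T1.r 5)
[4] T1.cas  hit  (counter 6, T1.r 5)
[5] T2.load  rd  (counter 6, T2.r 6)
[6] T0.load  rd  (counter 6, T0.r 6)
[7] T0.cas  hit  (counter 7, T0.r 6)
[8] T2.cas  miss  (counter 7, T2.r 6)
[9] T0.load  rd  (counter 7, T0.r 7)
[10] T0.cas  hit  (counter 8, T0.r 7)
[11] T2.load  rd  (counter 8, T2.r 8)
[12] T2.cas  hit  (counter 9, T2.r 8)
[13] T1.load  rd  (counter 9, T1.r 9)
[14] T1.cas  hit  (counter 10, T1.r 9)

T0 = (2, 0)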